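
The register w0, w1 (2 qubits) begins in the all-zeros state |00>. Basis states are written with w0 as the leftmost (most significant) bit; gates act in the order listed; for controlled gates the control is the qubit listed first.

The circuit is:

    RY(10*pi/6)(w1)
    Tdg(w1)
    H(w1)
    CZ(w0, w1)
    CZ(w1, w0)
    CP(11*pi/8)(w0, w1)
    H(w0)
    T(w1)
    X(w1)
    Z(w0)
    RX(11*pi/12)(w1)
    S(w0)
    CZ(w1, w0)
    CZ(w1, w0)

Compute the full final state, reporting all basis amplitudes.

The resulting statevector has amplitude -sqrt(sqrt(2) + 2)/16 + sqrt(6 - 3*sqrt(2))/16 - sqrt(3*sqrt(2) + 6)*exp(I*pi/4)/8 + sqrt(2 - sqrt(2))*exp(I*pi/4)/8 + I*sqrt(6 - 3*sqrt(2))/16 + 3*I*sqrt(sqrt(2) + 2)/16 on |00>, (1 - I)*(-sqrt(3*sqrt(2) + 6) + (1 + I)*sqrt(sqrt(2) + 2)*exp(3*I*pi/4) + (1 + I)*sqrt(6 - 3*sqrt(2))*exp(3*I*pi/4) + (1 + 2*I)*sqrt(2 - sqrt(2)))/16 on |01>, (1 - I)*((1 + I)*sqrt(3*sqrt(2) + 6)*exp(3*I*pi/4) + (-1 - I)*sqrt(2 - sqrt(2))*exp(3*I*pi/4) + sqrt(6 - 3*sqrt(2)) + (1 + 2*I)*sqrt(sqrt(2) + 2))/16 on |10>, sqrt(2 - sqrt(2))/16 + sqrt(3*sqrt(2) + 6)/16 - 3*I*sqrt(2 - sqrt(2))/16 + sqrt(6 - 3*sqrt(2))*exp(I*pi/4)/8 + sqrt(sqrt(2) + 2)*exp(I*pi/4)/8 + I*sqrt(3*sqrt(2) + 6)/16 on |11>. Key observation: steps 13-14 multiply out to the identity, so the circuit reduces to the remaining gates.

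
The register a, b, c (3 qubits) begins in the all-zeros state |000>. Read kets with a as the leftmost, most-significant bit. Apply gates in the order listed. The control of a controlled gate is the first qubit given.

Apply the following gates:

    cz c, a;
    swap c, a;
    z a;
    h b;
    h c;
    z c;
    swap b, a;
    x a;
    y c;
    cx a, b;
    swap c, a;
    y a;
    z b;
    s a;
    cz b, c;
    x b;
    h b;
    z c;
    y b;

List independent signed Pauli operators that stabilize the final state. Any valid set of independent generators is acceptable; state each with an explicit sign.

The final state is stabilized by the group generated by -YII, +IXZ, +IZX; other independent generating sets are equally valid.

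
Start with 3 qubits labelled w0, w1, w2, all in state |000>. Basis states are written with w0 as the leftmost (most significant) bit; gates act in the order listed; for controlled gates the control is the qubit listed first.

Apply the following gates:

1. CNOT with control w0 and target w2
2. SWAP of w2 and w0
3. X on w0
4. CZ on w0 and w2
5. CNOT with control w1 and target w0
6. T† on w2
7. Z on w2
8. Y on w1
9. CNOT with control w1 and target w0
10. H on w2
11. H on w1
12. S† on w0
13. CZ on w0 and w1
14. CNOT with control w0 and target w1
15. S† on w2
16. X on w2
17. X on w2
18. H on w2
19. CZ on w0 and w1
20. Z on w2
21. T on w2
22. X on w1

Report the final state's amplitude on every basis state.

The final amplitudes are sqrt(2)*(-1 - I)/4 on |000>, -1/2 on |001>, sqrt(2)*(1 + I)/4 on |010>, 1/2 on |011>, 0 on |100>, 0 on |101>, 0 on |110>, 0 on |111>. Key observation: steps 16-17 multiply out to the identity, so the circuit reduces to the remaining gates.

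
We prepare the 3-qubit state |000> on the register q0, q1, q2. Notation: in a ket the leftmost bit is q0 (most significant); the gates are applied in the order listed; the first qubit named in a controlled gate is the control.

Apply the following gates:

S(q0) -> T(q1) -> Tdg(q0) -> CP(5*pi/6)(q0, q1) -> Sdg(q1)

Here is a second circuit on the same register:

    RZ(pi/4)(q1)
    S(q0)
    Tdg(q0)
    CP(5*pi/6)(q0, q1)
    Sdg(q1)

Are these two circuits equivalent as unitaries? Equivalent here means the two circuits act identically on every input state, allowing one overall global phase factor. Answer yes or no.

Yes: on every input state the two circuits agree up to one overall phase factor.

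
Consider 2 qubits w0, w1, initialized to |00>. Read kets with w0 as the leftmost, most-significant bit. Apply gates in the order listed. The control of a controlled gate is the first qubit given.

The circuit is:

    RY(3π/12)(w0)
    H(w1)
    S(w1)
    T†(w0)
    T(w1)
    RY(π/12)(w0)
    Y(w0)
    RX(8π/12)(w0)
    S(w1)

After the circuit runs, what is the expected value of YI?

The observable YI averages to -3*sqrt(2)/16 + sqrt(6)/16 + sqrt(3)/8 + 5/8.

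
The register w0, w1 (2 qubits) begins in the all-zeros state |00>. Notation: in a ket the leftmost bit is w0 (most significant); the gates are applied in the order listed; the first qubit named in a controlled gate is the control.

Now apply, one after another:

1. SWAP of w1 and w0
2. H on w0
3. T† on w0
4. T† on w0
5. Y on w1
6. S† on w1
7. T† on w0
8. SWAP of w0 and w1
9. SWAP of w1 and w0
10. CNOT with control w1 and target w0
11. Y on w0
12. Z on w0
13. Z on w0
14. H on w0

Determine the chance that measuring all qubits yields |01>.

A full measurement returns |01> with probability sqrt(2)/4 + 1/2.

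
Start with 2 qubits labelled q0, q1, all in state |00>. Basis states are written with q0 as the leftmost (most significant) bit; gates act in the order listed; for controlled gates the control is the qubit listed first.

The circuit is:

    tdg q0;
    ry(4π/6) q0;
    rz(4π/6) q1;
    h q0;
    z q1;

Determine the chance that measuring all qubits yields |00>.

The probability of measuring |00> is sqrt(3)/4 + 1/2.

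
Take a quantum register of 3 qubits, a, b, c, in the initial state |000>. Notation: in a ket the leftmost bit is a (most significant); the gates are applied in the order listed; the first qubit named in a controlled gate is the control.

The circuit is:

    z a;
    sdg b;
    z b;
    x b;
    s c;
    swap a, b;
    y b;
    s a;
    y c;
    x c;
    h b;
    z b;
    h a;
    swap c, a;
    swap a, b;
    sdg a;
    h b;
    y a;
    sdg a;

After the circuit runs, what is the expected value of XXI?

The expectation value of XXI is -1.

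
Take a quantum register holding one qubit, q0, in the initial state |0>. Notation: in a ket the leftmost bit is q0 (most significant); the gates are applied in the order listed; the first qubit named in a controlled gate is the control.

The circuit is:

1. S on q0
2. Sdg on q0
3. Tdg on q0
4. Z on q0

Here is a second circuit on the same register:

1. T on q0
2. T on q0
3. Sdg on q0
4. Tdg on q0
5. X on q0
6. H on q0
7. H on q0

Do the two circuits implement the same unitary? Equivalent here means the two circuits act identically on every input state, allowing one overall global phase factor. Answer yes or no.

No, they are not equivalent — no single phase factor reconciles the two unitaries.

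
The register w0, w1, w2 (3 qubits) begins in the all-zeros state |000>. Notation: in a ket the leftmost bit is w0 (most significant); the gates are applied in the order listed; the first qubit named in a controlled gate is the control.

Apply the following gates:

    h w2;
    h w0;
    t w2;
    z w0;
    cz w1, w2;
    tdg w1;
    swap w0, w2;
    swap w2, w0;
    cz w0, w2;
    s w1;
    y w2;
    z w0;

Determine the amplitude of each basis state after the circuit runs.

After the circuit, the state carries amplitude -exp(3*I*pi/4)/2 on |000>, I/2 on |001>, 0 on |010>, 0 on |011>, exp(3*I*pi/4)/2 on |100>, I/2 on |101>, 0 on |110>, 0 on |111>.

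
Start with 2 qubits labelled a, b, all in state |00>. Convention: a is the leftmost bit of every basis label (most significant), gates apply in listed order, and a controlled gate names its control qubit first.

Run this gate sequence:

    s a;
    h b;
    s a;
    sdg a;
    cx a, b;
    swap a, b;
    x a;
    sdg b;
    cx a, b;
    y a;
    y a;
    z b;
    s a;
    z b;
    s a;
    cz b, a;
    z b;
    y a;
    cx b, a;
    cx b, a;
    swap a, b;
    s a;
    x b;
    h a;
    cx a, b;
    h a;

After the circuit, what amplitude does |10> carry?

The amplitude on |10> is sqrt(2)*(-1 + I)/4.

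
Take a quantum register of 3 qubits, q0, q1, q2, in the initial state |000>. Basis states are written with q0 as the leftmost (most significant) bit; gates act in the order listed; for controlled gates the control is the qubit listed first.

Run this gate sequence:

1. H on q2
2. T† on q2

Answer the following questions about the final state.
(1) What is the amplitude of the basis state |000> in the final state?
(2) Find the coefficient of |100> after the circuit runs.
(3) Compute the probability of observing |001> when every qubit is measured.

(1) The final state's coefficient on |000> equals sqrt(2)/2.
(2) |100> carries amplitude 0 in the final state.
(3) A full measurement returns |001> with probability 1/2.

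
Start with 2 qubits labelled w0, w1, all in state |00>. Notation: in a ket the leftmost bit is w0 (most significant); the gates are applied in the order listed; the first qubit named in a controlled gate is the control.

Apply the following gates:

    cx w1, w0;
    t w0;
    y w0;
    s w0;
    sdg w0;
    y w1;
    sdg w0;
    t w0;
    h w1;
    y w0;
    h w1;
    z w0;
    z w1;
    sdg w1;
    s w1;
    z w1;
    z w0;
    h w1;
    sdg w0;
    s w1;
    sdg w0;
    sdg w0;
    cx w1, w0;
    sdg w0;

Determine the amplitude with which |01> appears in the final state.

The final state's coefficient on |01> equals 0. Key observation: steps 11-18 multiply out to the identity, so the circuit reduces to the remaining gates.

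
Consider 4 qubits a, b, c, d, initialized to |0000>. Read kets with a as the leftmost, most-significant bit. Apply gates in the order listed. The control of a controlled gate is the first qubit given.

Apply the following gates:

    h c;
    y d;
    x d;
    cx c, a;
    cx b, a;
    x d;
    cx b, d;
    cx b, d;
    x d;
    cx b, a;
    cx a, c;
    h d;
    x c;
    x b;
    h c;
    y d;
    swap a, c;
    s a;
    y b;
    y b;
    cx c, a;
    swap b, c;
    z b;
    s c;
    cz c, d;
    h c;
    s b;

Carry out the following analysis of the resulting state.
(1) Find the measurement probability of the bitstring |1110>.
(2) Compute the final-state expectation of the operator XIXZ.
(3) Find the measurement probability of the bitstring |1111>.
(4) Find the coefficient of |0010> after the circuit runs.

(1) Outcome |1110> occurs with probability 1/16. Key observation: steps 5-10 multiply out to the identity, so the circuit reduces to the remaining gates.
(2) The expectation value of XIXZ is 0.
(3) A full measurement returns |1111> with probability 1/16.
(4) The amplitude on |0010> is -I/4.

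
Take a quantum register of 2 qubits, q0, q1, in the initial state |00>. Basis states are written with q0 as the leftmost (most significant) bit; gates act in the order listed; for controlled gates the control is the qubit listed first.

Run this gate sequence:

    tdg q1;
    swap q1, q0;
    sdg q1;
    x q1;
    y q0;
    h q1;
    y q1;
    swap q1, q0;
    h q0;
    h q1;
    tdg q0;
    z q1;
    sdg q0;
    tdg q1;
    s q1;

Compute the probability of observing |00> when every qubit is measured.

Outcome |00> occurs with probability 1/2.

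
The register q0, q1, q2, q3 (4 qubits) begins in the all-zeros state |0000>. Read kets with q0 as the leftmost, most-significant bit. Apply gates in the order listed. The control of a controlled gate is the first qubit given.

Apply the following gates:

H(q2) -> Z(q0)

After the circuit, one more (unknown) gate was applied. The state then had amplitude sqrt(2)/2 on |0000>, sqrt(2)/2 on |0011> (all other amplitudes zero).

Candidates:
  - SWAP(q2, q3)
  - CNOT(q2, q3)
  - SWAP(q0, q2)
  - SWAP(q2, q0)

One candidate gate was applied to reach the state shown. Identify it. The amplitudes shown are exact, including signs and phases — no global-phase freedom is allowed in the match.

The applied gate was CNOT(q2, q3).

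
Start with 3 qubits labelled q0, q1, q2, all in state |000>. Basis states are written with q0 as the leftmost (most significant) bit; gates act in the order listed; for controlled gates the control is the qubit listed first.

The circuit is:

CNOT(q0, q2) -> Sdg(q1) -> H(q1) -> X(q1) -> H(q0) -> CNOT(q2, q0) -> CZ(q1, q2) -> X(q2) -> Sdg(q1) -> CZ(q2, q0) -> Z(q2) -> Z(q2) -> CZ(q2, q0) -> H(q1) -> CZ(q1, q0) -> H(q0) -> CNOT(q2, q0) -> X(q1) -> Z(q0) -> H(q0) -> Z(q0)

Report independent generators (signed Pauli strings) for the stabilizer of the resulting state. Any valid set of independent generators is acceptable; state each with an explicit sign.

The stabilizer group can be generated by -XZI, +ZYI, -IIZ, among other valid generating sets.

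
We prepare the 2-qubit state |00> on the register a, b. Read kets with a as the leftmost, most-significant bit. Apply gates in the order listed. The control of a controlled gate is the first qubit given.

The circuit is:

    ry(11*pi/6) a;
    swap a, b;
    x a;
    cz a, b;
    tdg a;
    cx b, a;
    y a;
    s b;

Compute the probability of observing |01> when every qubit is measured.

Outcome |01> occurs with probability 0.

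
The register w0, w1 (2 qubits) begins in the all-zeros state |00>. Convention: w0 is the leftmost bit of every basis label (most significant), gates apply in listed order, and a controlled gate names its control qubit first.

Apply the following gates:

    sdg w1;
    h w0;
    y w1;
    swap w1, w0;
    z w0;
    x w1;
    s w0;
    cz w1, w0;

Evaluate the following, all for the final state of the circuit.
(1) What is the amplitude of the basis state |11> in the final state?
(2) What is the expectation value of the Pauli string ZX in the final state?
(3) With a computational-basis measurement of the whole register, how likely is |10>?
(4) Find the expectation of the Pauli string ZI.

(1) The amplitude on |11> is -sqrt(2)/2.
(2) In the final state, ZX has expectation 1.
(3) The probability of measuring |10> is 1/2.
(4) The expectation value of ZI is -1.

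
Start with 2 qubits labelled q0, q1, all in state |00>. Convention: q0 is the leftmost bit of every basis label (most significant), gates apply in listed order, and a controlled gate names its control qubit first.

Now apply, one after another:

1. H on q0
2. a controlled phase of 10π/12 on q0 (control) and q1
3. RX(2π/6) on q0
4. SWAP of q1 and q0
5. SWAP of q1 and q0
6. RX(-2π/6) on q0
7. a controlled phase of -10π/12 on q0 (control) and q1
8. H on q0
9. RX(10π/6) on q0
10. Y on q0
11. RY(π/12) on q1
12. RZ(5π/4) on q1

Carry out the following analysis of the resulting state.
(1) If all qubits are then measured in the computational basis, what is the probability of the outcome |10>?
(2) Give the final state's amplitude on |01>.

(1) The probability of measuring |10> is 3*sqrt(2)/32 + 3*sqrt(6)/32 + 3/8. Key observation: gates 1-8 undo each other exactly, leaving only the rest of the circuit to track.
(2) The final state's coefficient on |01> equals (-sqrt(sqrt(2) + 2)/8 + sqrt(6 - 3*sqrt(2))/8)*exp(5*I*pi/8).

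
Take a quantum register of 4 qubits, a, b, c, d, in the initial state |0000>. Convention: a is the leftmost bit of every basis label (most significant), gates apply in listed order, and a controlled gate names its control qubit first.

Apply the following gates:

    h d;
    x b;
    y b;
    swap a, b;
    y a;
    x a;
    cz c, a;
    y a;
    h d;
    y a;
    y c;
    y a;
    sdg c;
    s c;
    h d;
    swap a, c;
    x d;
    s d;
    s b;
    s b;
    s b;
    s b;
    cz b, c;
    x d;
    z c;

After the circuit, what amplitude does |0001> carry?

The final state's coefficient on |0001> equals 0.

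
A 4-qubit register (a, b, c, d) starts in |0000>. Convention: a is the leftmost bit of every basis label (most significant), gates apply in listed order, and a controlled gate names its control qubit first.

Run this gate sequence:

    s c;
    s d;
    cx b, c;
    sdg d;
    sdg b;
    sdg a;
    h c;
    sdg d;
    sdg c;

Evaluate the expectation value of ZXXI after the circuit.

In the final state, ZXXI has expectation 0.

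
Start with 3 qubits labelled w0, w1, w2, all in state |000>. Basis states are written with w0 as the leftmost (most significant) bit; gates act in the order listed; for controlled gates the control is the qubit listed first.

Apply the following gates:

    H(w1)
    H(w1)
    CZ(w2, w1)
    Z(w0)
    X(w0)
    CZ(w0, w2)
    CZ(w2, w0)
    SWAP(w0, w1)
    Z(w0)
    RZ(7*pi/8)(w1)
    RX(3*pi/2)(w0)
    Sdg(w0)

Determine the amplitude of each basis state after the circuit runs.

The final amplitudes are -sqrt(2)*exp(7*I*pi/16)/2 on |010>, -sqrt(2)*exp(7*I*pi/16)/2 on |110>, and 0 on every other basis state.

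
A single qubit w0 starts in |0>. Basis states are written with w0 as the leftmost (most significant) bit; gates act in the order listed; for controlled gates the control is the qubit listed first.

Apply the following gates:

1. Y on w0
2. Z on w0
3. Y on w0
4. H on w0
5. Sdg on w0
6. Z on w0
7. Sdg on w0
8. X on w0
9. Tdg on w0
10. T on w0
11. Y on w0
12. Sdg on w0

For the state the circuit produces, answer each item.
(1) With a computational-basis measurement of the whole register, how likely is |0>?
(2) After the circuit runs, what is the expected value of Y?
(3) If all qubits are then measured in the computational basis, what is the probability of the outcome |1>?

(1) A full measurement returns |0> with probability 1/2.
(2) The expectation value of Y is 1.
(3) The probability of measuring |1> is 1/2.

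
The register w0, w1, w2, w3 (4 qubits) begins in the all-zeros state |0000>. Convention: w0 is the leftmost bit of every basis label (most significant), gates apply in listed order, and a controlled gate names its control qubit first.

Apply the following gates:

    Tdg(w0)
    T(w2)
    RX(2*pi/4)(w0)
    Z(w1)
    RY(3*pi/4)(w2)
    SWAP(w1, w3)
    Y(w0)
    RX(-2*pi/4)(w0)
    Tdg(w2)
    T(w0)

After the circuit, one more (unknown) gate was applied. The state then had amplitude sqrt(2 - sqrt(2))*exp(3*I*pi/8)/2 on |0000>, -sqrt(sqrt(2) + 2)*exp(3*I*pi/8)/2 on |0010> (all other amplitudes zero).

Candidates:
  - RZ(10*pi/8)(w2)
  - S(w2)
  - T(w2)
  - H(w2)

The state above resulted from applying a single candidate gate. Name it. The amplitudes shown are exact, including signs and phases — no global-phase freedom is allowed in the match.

It was RZ(10*pi/8)(w2) that produced the state shown.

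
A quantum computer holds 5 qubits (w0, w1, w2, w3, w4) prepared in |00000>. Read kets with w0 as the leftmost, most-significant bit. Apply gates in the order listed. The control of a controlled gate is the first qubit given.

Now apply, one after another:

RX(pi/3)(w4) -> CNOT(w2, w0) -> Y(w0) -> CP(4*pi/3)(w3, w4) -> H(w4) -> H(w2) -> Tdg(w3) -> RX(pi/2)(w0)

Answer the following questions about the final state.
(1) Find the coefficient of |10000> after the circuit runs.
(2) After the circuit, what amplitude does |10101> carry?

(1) |10000> carries amplitude sqrt(2)/8 + sqrt(6)*I/8 in the final state.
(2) |10101> carries amplitude -sqrt(2)/8 + sqrt(6)*I/8 in the final state.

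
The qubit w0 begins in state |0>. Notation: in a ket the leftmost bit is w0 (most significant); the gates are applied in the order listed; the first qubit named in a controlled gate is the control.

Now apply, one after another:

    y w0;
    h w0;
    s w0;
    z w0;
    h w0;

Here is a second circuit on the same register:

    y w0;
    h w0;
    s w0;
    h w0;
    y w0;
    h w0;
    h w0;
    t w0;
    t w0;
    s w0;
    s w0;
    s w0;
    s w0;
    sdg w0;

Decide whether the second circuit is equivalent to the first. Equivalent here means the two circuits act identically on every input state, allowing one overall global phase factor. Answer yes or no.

No: there is an input state on which the two circuits produce genuinely different outputs (not merely differing by a phase).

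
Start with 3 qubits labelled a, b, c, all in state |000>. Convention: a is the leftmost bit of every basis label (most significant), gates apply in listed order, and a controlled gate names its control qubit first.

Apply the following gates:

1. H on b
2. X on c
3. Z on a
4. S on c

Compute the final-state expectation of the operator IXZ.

In the final state, IXZ has expectation -1.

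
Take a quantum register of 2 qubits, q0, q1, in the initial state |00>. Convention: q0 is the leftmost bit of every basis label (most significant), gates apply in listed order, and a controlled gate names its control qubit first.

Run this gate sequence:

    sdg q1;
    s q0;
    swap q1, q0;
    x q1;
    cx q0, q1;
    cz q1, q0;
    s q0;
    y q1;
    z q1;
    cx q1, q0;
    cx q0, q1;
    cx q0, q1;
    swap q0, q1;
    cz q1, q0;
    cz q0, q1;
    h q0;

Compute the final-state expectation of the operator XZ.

The expectation value of XZ is 1.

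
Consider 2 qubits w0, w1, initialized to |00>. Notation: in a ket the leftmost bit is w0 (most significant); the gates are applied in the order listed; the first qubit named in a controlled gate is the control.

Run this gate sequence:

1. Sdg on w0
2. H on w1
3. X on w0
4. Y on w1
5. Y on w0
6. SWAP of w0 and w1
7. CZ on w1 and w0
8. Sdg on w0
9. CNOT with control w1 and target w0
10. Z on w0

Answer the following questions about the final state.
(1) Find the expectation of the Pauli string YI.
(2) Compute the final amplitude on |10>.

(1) The expectation value of YI is -1.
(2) |10> carries amplitude sqrt(2)*I/2 in the final state.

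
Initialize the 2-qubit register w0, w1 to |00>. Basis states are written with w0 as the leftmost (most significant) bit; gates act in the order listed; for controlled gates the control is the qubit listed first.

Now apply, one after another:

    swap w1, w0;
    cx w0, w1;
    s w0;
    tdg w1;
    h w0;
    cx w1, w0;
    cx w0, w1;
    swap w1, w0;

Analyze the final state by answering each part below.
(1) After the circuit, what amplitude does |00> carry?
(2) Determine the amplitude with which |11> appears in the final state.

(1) |00> carries amplitude sqrt(2)/2 in the final state.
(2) The final state's coefficient on |11> equals sqrt(2)/2.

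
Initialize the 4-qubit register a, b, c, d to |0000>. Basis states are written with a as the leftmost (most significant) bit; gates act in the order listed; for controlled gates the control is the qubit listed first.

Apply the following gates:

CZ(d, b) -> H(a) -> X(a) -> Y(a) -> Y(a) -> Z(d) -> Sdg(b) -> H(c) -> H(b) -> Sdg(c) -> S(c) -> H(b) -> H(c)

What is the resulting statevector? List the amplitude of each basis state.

The resulting statevector has amplitude sqrt(2)/2 on |0000>, sqrt(2)/2 on |1000>, and 0 on every other basis state.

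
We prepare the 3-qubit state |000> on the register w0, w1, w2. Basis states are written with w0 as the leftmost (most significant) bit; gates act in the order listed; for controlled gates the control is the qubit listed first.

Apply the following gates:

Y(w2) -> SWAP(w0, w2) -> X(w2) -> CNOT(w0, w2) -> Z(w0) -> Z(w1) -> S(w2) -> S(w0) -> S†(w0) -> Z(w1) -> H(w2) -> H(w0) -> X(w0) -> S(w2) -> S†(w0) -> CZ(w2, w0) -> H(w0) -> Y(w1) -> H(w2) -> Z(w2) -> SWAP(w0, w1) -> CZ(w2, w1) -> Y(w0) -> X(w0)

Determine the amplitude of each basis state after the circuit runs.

The final amplitudes are -1/2 + I/2 on |100>, 1/2 + I/2 on |111>, and 0 on every other basis state.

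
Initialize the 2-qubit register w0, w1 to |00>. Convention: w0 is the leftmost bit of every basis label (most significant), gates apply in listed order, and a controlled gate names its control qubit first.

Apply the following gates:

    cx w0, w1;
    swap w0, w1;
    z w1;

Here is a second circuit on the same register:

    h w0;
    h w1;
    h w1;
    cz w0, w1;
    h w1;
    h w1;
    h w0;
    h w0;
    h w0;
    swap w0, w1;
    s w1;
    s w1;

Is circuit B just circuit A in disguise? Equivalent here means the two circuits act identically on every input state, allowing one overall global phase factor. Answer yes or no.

No: there is an input state on which the two circuits produce genuinely different outputs (not merely differing by a phase).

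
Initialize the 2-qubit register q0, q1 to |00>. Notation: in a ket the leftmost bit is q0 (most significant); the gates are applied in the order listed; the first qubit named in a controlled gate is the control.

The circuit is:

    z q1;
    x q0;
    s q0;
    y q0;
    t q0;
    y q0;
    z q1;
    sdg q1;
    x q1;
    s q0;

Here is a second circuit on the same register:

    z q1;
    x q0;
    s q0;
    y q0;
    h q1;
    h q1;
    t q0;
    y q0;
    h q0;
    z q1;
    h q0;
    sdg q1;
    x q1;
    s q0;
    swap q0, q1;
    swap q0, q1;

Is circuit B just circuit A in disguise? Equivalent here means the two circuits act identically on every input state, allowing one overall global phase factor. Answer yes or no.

Yes: on every input state the two circuits agree up to one overall phase factor.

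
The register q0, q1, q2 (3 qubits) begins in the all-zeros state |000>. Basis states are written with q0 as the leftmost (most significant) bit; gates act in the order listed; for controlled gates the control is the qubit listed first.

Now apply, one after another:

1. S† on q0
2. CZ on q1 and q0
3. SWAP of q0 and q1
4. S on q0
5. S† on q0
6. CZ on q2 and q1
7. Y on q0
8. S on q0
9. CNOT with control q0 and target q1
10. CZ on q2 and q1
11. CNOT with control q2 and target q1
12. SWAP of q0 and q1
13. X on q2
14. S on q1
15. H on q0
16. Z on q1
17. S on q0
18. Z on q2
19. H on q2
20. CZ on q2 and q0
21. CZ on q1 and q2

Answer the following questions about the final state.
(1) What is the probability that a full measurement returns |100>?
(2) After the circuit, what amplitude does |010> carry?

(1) A full measurement returns |100> with probability 0. Key observation: gates 4-5 undo each other exactly, leaving only the rest of the circuit to track.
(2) The amplitude on |010> is -I/2.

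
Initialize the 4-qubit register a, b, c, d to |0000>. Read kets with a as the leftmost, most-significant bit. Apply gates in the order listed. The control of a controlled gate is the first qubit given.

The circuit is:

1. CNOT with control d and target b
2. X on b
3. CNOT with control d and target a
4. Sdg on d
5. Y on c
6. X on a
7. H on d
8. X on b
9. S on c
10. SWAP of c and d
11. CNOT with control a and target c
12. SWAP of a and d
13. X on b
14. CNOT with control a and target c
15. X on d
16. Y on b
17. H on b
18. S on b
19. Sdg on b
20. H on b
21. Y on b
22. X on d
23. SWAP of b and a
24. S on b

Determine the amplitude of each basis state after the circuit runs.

The resulting statevector has amplitude -sqrt(2)*I/2 on |1101>, -sqrt(2)*I/2 on |1111>, and 0 on every other basis state. Key observation: the block from step 15 through step 22 cancels to the identity and can be dropped.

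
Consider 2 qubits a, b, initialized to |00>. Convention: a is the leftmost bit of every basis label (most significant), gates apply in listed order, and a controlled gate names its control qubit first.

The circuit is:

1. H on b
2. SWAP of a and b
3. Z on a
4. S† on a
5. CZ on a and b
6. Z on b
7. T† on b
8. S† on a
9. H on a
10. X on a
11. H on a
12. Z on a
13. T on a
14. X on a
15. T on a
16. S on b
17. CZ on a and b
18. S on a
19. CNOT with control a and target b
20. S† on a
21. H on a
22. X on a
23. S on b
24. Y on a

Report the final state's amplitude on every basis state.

After the circuit, the state carries amplitude -exp(3*I*pi/4)/2 on |00>, exp(I*pi/4)/2 on |01>, exp(3*I*pi/4)/2 on |10>, exp(I*pi/4)/2 on |11>. Key observation: the block from step 9 through step 12 cancels to the identity and can be dropped.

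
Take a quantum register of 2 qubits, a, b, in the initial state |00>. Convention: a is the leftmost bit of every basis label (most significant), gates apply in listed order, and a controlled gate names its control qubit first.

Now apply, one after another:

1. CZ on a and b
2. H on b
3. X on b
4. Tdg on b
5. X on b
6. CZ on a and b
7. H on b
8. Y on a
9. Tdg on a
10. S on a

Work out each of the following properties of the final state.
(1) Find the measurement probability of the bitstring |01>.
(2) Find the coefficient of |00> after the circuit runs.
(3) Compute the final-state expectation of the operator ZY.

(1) Outcome |01> occurs with probability 0.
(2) The final state's coefficient on |00> equals 0.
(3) The expectation value of ZY is sqrt(2)/2.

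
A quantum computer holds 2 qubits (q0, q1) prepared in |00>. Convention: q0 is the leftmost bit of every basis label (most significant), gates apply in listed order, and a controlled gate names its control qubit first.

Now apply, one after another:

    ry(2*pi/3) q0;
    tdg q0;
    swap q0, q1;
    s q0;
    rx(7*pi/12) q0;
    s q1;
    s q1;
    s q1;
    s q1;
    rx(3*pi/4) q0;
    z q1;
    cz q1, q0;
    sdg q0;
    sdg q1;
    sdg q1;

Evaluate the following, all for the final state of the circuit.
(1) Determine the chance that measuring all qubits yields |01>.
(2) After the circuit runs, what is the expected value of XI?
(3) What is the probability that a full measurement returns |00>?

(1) Outcome |01> occurs with probability 3/16.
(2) The expectation value of XI is -sqrt(3)/4.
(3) A full measurement returns |00> with probability 1/16.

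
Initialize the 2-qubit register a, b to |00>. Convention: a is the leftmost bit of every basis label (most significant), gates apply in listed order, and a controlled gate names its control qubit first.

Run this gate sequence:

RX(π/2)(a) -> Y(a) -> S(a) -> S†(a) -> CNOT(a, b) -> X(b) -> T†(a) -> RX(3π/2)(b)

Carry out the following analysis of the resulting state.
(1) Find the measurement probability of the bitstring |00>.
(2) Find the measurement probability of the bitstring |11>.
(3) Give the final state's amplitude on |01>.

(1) Outcome |00> occurs with probability 1/4.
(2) The probability of measuring |11> is 1/4.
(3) The amplitude on |01> is 1/2.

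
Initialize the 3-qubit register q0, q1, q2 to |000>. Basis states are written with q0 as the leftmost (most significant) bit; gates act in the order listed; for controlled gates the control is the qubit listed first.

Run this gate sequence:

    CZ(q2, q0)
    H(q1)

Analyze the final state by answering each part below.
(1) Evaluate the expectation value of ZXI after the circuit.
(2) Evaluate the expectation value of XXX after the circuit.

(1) In the final state, ZXI has expectation 1.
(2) In the final state, XXX has expectation 0.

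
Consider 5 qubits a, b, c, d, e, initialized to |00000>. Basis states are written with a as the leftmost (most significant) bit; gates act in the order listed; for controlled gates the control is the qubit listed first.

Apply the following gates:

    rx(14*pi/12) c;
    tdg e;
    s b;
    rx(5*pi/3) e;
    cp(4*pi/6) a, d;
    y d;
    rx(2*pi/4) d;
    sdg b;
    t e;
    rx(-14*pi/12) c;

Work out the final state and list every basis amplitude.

After the circuit, the state carries amplitude -sqrt(6)/4 on |00000>, -sqrt(2)*exp(3*I*pi/4)/4 on |00001>, -sqrt(6)*I/4 on |00010>, sqrt(2)*exp(I*pi/4)/4 on |00011>, and 0 on every other basis state.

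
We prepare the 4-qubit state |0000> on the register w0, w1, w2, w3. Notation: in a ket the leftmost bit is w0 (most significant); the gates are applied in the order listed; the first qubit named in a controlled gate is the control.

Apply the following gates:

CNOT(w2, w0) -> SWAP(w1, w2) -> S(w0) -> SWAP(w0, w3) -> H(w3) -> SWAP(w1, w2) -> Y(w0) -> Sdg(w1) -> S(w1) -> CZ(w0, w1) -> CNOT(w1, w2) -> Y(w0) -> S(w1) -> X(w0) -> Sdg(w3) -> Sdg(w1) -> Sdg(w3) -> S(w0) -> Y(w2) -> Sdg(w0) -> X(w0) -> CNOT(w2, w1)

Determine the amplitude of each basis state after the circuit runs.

The final amplitudes are sqrt(2)*I/2 on |0110>, -sqrt(2)*I/2 on |0111>, and 0 on every other basis state.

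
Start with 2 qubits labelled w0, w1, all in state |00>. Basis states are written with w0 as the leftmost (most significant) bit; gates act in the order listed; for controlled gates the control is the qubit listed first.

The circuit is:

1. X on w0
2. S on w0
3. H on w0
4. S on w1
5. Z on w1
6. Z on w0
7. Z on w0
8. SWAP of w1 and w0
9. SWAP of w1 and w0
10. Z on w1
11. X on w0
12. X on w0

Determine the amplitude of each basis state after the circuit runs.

After the circuit, the state carries amplitude sqrt(2)*I/2 on |00>, 0 on |01>, -sqrt(2)*I/2 on |10>, 0 on |11>. Key observation: the block from step 8 through step 9 cancels to the identity and can be dropped.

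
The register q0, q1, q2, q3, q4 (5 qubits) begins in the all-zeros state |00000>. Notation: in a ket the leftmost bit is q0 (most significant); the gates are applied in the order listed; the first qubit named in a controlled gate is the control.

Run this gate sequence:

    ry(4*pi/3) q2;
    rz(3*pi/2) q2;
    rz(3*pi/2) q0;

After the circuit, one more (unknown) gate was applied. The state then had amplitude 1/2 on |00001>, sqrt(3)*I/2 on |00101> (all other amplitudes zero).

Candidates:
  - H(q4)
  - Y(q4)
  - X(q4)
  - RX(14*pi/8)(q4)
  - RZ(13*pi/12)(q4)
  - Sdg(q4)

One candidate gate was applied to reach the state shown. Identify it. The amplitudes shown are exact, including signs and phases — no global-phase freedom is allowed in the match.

It was Y(q4) that produced the state shown.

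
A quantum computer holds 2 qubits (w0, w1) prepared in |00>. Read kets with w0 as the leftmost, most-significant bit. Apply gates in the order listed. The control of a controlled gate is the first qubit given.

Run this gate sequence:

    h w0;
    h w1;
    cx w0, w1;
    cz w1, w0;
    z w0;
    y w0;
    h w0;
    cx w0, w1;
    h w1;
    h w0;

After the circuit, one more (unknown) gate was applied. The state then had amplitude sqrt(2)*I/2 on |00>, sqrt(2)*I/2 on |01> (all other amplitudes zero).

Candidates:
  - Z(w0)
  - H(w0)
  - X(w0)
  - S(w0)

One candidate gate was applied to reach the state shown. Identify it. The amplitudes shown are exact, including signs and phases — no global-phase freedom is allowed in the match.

The unique candidate consistent with the amplitudes is X(w0).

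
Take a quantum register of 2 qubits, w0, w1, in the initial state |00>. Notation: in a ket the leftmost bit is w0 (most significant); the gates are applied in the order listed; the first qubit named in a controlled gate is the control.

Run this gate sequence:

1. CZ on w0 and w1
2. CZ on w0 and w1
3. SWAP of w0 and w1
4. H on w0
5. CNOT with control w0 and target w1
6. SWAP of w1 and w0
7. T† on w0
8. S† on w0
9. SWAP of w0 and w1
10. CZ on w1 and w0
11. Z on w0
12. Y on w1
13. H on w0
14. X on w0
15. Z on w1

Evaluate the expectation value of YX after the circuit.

In the final state, YX has expectation -sqrt(2)/2.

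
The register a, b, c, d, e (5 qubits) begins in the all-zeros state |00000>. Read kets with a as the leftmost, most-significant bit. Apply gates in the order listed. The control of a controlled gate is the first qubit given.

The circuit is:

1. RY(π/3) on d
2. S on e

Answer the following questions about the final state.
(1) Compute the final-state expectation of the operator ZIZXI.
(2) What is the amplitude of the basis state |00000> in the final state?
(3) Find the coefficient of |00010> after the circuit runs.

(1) In the final state, ZIZXI has expectation sqrt(3)/2.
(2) The amplitude on |00000> is sqrt(3)/2.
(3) The amplitude on |00010> is 1/2.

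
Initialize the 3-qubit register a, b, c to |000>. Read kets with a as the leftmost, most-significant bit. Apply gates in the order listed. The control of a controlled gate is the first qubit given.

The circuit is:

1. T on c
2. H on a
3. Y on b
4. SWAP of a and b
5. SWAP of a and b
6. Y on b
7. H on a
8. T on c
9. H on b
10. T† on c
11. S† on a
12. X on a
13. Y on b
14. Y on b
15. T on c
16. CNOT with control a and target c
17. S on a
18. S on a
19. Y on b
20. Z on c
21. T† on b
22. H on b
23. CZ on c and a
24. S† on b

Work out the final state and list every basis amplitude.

The resulting statevector has amplitude -exp(I*pi/4)/2 + I/2 on |101>, 1/2 - exp(3*I*pi/4)/2 on |111>, and 0 on every other basis state. Key observation: gates 2-7 undo each other exactly, leaving only the rest of the circuit to track.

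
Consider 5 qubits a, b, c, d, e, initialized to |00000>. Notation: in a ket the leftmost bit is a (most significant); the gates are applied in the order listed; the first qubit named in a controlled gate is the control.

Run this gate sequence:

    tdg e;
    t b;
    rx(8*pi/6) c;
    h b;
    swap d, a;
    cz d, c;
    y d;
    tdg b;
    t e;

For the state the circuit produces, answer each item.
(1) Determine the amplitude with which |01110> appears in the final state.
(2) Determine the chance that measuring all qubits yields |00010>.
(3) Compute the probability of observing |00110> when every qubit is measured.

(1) The amplitude on |01110> is -sqrt(6)*exp(3*I*pi/4)/4.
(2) A full measurement returns |00010> with probability 1/8.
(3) A full measurement returns |00110> with probability 3/8.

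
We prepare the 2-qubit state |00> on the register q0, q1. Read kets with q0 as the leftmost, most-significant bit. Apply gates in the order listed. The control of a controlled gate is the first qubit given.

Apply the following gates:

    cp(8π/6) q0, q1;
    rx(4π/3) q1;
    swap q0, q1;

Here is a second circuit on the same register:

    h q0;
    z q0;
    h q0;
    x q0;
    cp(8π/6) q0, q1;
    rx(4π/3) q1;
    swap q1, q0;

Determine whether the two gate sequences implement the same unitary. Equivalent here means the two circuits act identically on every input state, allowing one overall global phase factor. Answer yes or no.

Yes, they are equivalent — the unitaries differ by at most a global phase.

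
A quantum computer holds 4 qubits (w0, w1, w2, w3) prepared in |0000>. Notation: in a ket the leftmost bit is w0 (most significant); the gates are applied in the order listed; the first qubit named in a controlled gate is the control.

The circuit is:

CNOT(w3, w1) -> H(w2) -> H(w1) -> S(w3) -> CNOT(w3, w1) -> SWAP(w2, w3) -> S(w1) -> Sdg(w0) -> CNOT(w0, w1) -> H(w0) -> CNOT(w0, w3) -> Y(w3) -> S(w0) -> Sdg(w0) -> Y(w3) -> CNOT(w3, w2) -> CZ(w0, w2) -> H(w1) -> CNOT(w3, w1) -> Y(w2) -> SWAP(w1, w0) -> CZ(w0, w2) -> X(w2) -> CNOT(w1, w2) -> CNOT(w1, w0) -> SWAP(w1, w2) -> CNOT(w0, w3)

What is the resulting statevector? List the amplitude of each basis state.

The resulting statevector has amplitude -1/4 + I/4 on |0000>, 0 on |0001>, 0 on |0010>, -1/4 + I/4 on |0011>, 0 on |0100>, -1/4 - I/4 on |0101>, -1/4 - I/4 on |0110>, 0 on |0111>, 0 on |1000>, -1/4 - I/4 on |1001>, 1/4 + I/4 on |1010>, 0 on |1011>, 1/4 - I/4 on |1100>, 0 on |1101>, 0 on |1110>, -1/4 + I/4 on |1111>.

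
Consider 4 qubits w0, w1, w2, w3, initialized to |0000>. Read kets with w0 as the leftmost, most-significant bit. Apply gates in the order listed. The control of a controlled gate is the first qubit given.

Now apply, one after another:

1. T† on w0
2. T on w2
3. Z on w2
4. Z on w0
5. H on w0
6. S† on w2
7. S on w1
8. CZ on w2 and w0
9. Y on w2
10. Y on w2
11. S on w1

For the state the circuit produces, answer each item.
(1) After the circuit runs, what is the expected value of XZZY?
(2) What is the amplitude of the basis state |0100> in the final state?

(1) The observable XZZY averages to 0.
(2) The amplitude on |0100> is 0.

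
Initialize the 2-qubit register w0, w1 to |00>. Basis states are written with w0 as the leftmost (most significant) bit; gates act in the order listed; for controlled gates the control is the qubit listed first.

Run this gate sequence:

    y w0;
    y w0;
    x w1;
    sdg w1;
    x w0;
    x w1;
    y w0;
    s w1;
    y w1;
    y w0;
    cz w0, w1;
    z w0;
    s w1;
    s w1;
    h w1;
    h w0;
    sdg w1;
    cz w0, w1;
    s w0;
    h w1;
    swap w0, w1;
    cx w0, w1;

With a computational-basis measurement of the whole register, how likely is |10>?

A full measurement returns |10> with probability 1/4.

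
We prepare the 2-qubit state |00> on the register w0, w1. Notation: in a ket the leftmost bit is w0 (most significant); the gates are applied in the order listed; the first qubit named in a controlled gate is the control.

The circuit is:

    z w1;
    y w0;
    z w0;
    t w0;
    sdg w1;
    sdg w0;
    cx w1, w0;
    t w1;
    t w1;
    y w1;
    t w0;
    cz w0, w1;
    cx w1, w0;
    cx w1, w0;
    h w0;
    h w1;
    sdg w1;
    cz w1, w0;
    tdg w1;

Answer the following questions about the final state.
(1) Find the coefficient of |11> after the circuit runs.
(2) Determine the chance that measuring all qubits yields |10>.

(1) |11> carries amplitude -exp(I*pi/4)/2 in the final state.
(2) A full measurement returns |10> with probability 1/4.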